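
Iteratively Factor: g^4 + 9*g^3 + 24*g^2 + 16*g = (g + 4)*(g^3 + 5*g^2 + 4*g) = g*(g + 4)*(g^2 + 5*g + 4) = g*(g + 1)*(g + 4)*(g + 4)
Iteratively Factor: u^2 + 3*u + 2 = (u + 2)*(u + 1)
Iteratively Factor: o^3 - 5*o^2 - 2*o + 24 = (o - 3)*(o^2 - 2*o - 8) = (o - 4)*(o - 3)*(o + 2)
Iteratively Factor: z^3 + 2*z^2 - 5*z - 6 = (z + 3)*(z^2 - z - 2) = (z + 1)*(z + 3)*(z - 2)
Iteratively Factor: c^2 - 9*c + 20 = (c - 5)*(c - 4)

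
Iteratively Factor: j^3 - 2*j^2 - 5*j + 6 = (j - 3)*(j^2 + j - 2) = (j - 3)*(j - 1)*(j + 2)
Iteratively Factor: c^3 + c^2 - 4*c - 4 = (c + 1)*(c^2 - 4) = (c - 2)*(c + 1)*(c + 2)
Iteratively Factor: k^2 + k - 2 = (k + 2)*(k - 1)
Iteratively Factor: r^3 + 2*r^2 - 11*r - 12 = (r + 1)*(r^2 + r - 12) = (r + 1)*(r + 4)*(r - 3)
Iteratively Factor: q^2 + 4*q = (q + 4)*(q)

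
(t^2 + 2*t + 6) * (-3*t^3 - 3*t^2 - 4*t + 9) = -3*t^5 - 9*t^4 - 28*t^3 - 17*t^2 - 6*t + 54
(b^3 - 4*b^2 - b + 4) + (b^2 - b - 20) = b^3 - 3*b^2 - 2*b - 16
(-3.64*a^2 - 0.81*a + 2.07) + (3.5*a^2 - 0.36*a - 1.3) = -0.14*a^2 - 1.17*a + 0.77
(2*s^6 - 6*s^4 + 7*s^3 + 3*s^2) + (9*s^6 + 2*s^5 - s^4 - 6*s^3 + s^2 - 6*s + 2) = 11*s^6 + 2*s^5 - 7*s^4 + s^3 + 4*s^2 - 6*s + 2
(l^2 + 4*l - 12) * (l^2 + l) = l^4 + 5*l^3 - 8*l^2 - 12*l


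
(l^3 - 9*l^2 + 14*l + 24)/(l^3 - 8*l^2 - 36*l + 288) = (l^2 - 3*l - 4)/(l^2 - 2*l - 48)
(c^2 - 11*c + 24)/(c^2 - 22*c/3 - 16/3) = 3*(c - 3)/(3*c + 2)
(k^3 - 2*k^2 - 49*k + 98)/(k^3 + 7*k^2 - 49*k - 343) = (k - 2)/(k + 7)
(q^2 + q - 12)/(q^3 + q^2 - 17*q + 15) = (q + 4)/(q^2 + 4*q - 5)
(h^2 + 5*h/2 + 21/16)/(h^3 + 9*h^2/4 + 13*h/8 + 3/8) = (4*h + 7)/(2*(2*h^2 + 3*h + 1))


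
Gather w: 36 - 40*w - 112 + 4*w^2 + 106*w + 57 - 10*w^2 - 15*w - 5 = -6*w^2 + 51*w - 24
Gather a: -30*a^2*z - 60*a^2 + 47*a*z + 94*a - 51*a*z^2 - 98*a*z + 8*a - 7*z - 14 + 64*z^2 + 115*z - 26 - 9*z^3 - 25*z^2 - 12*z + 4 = a^2*(-30*z - 60) + a*(-51*z^2 - 51*z + 102) - 9*z^3 + 39*z^2 + 96*z - 36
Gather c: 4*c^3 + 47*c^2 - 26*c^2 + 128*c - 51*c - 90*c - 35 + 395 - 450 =4*c^3 + 21*c^2 - 13*c - 90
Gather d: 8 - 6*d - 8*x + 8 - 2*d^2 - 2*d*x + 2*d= -2*d^2 + d*(-2*x - 4) - 8*x + 16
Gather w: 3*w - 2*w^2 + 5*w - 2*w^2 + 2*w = -4*w^2 + 10*w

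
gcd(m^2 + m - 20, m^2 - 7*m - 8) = 1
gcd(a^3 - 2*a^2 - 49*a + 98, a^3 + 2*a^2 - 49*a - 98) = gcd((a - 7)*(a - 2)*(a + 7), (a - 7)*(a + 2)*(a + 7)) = a^2 - 49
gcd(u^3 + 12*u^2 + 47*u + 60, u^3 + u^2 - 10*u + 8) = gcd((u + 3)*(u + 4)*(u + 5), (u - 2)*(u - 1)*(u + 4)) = u + 4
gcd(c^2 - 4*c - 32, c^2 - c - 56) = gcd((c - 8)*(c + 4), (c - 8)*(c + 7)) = c - 8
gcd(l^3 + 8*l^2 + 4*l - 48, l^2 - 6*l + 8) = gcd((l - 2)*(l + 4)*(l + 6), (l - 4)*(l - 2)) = l - 2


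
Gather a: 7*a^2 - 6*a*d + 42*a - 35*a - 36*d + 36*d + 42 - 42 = 7*a^2 + a*(7 - 6*d)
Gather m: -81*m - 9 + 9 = -81*m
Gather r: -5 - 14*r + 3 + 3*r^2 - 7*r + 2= 3*r^2 - 21*r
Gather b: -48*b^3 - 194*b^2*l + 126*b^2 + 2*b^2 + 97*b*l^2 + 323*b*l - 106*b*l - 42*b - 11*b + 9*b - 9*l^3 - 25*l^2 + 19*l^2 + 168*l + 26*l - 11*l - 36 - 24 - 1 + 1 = -48*b^3 + b^2*(128 - 194*l) + b*(97*l^2 + 217*l - 44) - 9*l^3 - 6*l^2 + 183*l - 60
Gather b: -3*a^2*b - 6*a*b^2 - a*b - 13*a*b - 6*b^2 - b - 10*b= b^2*(-6*a - 6) + b*(-3*a^2 - 14*a - 11)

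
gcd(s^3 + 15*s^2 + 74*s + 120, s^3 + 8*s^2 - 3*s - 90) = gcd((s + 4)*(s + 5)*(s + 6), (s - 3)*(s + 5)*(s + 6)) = s^2 + 11*s + 30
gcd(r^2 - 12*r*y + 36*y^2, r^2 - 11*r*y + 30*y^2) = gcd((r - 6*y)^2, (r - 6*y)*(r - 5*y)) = -r + 6*y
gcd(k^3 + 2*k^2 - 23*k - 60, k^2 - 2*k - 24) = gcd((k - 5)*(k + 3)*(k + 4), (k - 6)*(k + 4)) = k + 4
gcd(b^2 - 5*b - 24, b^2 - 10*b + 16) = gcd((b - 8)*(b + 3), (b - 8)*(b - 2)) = b - 8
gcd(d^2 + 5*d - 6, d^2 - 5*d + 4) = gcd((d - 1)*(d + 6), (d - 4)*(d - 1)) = d - 1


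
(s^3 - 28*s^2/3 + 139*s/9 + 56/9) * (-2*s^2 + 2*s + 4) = -2*s^5 + 62*s^4/3 - 410*s^3/9 - 170*s^2/9 + 668*s/9 + 224/9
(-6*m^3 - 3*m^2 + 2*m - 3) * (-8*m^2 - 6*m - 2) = 48*m^5 + 60*m^4 + 14*m^3 + 18*m^2 + 14*m + 6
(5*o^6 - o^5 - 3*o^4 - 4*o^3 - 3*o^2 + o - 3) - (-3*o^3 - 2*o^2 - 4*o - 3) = 5*o^6 - o^5 - 3*o^4 - o^3 - o^2 + 5*o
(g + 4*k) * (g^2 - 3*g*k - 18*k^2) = g^3 + g^2*k - 30*g*k^2 - 72*k^3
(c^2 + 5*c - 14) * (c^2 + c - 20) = c^4 + 6*c^3 - 29*c^2 - 114*c + 280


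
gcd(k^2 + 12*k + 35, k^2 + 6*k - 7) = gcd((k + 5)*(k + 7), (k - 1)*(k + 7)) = k + 7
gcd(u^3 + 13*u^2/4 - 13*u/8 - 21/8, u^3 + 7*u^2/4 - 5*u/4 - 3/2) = u^2 - u/4 - 3/4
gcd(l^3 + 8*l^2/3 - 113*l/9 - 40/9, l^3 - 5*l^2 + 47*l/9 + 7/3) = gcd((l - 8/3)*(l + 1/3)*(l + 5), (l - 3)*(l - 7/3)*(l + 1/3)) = l + 1/3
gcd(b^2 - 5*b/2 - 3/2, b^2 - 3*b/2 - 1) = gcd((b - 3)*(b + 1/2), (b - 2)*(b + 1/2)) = b + 1/2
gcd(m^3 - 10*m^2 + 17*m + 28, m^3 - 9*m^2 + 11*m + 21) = m^2 - 6*m - 7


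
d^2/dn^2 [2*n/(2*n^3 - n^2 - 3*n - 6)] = 4*(-n*(-6*n^2 + 2*n + 3)^2 + (-6*n^2 - n*(6*n - 1) + 2*n + 3)*(-2*n^3 + n^2 + 3*n + 6))/(-2*n^3 + n^2 + 3*n + 6)^3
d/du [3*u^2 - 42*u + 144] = 6*u - 42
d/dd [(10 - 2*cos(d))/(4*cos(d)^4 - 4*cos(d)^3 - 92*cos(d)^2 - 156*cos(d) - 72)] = (-3*cos(d)^3 + 25*cos(d)^2 - 17*cos(d) - 213)*sin(d)/(2*(cos(d) - 6)^2*(cos(d) + 1)^3*(cos(d) + 3)^2)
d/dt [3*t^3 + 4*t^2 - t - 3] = 9*t^2 + 8*t - 1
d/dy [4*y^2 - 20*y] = 8*y - 20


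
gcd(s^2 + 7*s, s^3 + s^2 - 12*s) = s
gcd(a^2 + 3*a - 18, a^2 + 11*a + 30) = a + 6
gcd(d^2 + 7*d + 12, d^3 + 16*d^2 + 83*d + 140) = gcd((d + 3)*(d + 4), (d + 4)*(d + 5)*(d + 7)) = d + 4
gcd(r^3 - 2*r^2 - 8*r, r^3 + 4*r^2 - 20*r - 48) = r^2 - 2*r - 8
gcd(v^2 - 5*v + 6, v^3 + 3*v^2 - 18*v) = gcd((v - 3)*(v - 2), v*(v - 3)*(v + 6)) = v - 3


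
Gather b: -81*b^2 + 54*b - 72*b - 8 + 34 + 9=-81*b^2 - 18*b + 35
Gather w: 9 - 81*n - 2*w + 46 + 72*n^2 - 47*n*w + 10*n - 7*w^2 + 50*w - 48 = 72*n^2 - 71*n - 7*w^2 + w*(48 - 47*n) + 7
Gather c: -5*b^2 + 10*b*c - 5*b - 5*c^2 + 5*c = -5*b^2 - 5*b - 5*c^2 + c*(10*b + 5)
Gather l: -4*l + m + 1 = -4*l + m + 1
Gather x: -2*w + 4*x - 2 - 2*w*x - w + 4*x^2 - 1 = -3*w + 4*x^2 + x*(4 - 2*w) - 3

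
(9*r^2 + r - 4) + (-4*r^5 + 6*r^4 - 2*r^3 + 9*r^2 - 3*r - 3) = -4*r^5 + 6*r^4 - 2*r^3 + 18*r^2 - 2*r - 7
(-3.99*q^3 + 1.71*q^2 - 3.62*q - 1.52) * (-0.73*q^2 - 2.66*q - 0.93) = 2.9127*q^5 + 9.3651*q^4 + 1.8047*q^3 + 9.1485*q^2 + 7.4098*q + 1.4136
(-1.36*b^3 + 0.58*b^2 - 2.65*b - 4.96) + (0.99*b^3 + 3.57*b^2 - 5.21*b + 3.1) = -0.37*b^3 + 4.15*b^2 - 7.86*b - 1.86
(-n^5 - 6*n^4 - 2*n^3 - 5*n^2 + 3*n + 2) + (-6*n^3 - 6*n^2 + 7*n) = -n^5 - 6*n^4 - 8*n^3 - 11*n^2 + 10*n + 2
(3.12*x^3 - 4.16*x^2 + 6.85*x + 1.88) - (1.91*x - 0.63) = 3.12*x^3 - 4.16*x^2 + 4.94*x + 2.51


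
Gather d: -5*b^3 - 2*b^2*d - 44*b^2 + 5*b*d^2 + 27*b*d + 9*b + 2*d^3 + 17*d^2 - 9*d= -5*b^3 - 44*b^2 + 9*b + 2*d^3 + d^2*(5*b + 17) + d*(-2*b^2 + 27*b - 9)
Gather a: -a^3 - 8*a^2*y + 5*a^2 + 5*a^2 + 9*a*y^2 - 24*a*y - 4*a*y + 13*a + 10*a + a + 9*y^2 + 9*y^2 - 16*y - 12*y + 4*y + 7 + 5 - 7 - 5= -a^3 + a^2*(10 - 8*y) + a*(9*y^2 - 28*y + 24) + 18*y^2 - 24*y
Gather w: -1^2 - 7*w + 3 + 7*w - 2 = 0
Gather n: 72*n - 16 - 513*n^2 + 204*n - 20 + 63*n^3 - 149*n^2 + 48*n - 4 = 63*n^3 - 662*n^2 + 324*n - 40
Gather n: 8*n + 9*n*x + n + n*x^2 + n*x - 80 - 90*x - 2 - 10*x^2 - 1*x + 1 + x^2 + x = n*(x^2 + 10*x + 9) - 9*x^2 - 90*x - 81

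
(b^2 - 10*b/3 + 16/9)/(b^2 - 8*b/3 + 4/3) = (b - 8/3)/(b - 2)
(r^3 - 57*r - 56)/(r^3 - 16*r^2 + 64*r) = (r^2 + 8*r + 7)/(r*(r - 8))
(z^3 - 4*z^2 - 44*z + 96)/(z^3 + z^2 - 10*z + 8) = (z^2 - 2*z - 48)/(z^2 + 3*z - 4)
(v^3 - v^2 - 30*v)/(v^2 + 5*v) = v - 6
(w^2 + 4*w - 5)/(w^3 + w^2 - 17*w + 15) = 1/(w - 3)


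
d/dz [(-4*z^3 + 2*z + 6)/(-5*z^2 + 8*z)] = 2*(10*z^4 - 32*z^3 + 5*z^2 + 30*z - 24)/(z^2*(25*z^2 - 80*z + 64))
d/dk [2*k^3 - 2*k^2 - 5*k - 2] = 6*k^2 - 4*k - 5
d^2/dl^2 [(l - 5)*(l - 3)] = 2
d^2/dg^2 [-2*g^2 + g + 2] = -4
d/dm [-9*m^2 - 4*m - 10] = -18*m - 4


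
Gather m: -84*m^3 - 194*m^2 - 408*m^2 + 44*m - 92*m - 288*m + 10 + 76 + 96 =-84*m^3 - 602*m^2 - 336*m + 182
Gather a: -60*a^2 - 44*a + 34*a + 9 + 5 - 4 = -60*a^2 - 10*a + 10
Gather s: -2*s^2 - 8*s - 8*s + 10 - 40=-2*s^2 - 16*s - 30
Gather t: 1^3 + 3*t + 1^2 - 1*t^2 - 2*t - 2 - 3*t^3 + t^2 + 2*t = -3*t^3 + 3*t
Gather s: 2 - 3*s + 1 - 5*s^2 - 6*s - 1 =-5*s^2 - 9*s + 2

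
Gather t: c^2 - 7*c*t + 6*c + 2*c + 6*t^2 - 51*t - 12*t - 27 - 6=c^2 + 8*c + 6*t^2 + t*(-7*c - 63) - 33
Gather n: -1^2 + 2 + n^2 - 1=n^2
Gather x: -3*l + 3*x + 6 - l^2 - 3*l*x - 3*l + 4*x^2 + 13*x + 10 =-l^2 - 6*l + 4*x^2 + x*(16 - 3*l) + 16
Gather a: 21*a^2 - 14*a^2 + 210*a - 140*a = 7*a^2 + 70*a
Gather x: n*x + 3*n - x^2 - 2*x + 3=3*n - x^2 + x*(n - 2) + 3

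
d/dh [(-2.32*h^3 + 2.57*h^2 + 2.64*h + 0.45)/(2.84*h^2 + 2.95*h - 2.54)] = (-6.5888*h^4 - 13.688*h^3 + 17.7623*h^2 - 15.6116*h - 8.0331)/(8.0656*h^4 + 16.756*h^3 - 5.7247*h^2 - 14.986*h + 6.4516)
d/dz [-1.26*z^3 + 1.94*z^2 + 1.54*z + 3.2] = -3.78*z^2 + 3.88*z + 1.54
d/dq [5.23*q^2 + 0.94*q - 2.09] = 10.46*q + 0.94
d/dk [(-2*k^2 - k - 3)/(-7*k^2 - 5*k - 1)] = (3*k^2 - 38*k - 14)/(49*k^4 + 70*k^3 + 39*k^2 + 10*k + 1)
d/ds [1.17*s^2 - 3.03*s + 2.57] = 2.34*s - 3.03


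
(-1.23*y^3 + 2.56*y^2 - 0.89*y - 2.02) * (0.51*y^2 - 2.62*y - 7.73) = -0.6273*y^5 + 4.5282*y^4 + 2.3468*y^3 - 18.4872*y^2 + 12.1721*y + 15.6146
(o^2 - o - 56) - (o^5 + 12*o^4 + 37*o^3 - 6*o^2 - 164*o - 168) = -o^5 - 12*o^4 - 37*o^3 + 7*o^2 + 163*o + 112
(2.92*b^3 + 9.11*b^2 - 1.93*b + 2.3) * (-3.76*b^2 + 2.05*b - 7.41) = -10.9792*b^5 - 28.2676*b^4 + 4.2951*b^3 - 80.1096*b^2 + 19.0163*b - 17.043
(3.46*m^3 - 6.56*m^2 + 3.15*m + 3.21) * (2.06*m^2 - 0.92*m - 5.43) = 7.1276*m^5 - 16.6968*m^4 - 6.2636*m^3 + 39.3354*m^2 - 20.0577*m - 17.4303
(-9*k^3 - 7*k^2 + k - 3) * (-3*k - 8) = 27*k^4 + 93*k^3 + 53*k^2 + k + 24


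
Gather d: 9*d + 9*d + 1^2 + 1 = 18*d + 2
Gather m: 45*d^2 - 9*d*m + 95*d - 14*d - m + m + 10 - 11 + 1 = 45*d^2 - 9*d*m + 81*d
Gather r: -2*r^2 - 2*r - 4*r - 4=-2*r^2 - 6*r - 4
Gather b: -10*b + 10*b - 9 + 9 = 0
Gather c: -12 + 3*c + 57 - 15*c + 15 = 60 - 12*c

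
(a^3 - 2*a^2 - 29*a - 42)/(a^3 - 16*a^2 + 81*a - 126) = (a^2 + 5*a + 6)/(a^2 - 9*a + 18)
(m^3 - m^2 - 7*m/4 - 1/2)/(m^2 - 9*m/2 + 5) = (4*m^2 + 4*m + 1)/(2*(2*m - 5))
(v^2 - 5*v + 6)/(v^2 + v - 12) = (v - 2)/(v + 4)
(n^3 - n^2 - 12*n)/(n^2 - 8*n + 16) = n*(n + 3)/(n - 4)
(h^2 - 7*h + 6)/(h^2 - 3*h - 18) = (h - 1)/(h + 3)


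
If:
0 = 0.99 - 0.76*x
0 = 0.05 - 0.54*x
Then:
No Solution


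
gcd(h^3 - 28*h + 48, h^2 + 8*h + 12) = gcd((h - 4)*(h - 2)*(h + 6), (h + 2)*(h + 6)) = h + 6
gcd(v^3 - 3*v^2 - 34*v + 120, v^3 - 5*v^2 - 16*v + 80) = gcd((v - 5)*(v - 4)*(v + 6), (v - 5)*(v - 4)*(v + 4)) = v^2 - 9*v + 20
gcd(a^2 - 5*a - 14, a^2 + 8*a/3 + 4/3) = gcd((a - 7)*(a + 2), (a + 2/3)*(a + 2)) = a + 2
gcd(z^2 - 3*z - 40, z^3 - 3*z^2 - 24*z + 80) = z + 5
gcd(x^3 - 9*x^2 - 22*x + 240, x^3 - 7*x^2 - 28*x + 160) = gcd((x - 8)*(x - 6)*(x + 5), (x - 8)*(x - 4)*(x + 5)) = x^2 - 3*x - 40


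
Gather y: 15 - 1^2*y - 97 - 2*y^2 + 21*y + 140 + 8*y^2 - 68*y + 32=6*y^2 - 48*y + 90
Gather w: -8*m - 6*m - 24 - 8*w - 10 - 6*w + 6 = -14*m - 14*w - 28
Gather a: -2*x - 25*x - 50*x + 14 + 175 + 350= 539 - 77*x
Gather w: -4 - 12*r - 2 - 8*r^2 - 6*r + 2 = -8*r^2 - 18*r - 4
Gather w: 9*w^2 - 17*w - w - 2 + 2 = 9*w^2 - 18*w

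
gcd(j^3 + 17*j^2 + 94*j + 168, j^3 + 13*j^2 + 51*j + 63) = j + 7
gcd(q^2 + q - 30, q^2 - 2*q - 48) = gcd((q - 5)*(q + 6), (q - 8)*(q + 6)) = q + 6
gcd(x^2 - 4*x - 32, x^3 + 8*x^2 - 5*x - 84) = x + 4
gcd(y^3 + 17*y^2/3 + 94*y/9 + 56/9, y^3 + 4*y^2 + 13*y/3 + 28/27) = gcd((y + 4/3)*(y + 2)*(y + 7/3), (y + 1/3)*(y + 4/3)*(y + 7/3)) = y^2 + 11*y/3 + 28/9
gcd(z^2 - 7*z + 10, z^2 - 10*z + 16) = z - 2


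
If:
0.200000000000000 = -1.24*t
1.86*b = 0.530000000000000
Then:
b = 0.28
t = -0.16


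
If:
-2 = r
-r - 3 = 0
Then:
No Solution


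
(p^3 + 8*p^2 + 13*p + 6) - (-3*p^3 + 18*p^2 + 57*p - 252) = 4*p^3 - 10*p^2 - 44*p + 258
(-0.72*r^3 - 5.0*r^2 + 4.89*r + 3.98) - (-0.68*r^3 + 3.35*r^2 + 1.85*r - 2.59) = -0.0399999999999999*r^3 - 8.35*r^2 + 3.04*r + 6.57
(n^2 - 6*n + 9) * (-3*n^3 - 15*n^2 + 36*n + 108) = -3*n^5 + 3*n^4 + 99*n^3 - 243*n^2 - 324*n + 972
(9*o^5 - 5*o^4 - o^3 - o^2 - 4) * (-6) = -54*o^5 + 30*o^4 + 6*o^3 + 6*o^2 + 24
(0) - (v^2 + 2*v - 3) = -v^2 - 2*v + 3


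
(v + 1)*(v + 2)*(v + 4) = v^3 + 7*v^2 + 14*v + 8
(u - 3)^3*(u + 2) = u^4 - 7*u^3 + 9*u^2 + 27*u - 54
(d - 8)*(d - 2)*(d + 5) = d^3 - 5*d^2 - 34*d + 80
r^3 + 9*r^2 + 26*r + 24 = (r + 2)*(r + 3)*(r + 4)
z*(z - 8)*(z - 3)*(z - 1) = z^4 - 12*z^3 + 35*z^2 - 24*z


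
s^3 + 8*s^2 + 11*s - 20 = (s - 1)*(s + 4)*(s + 5)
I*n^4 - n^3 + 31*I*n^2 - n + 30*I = (n - 5*I)*(n + I)*(n + 6*I)*(I*n + 1)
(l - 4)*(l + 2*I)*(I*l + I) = I*l^3 - 2*l^2 - 3*I*l^2 + 6*l - 4*I*l + 8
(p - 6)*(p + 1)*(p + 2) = p^3 - 3*p^2 - 16*p - 12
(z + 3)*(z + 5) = z^2 + 8*z + 15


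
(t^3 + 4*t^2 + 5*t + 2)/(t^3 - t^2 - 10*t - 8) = (t + 1)/(t - 4)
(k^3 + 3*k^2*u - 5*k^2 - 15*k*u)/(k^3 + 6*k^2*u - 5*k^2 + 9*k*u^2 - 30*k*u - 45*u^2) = k/(k + 3*u)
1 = 1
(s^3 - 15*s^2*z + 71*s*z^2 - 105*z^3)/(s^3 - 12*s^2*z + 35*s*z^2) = (s - 3*z)/s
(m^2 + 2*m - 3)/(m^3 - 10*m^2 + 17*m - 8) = (m + 3)/(m^2 - 9*m + 8)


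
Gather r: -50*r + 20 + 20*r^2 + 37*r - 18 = 20*r^2 - 13*r + 2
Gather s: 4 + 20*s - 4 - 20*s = 0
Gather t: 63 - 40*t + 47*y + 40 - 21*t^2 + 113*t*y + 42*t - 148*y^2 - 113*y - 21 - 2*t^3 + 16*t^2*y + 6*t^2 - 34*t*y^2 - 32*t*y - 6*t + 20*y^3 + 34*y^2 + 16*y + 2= -2*t^3 + t^2*(16*y - 15) + t*(-34*y^2 + 81*y - 4) + 20*y^3 - 114*y^2 - 50*y + 84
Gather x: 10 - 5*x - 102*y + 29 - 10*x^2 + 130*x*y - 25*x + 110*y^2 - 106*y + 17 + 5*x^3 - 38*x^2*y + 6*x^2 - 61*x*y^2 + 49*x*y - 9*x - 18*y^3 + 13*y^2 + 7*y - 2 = 5*x^3 + x^2*(-38*y - 4) + x*(-61*y^2 + 179*y - 39) - 18*y^3 + 123*y^2 - 201*y + 54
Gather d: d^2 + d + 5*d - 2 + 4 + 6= d^2 + 6*d + 8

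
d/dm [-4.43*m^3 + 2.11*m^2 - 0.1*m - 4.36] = -13.29*m^2 + 4.22*m - 0.1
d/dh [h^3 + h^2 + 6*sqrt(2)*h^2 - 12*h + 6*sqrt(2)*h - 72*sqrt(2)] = 3*h^2 + 2*h + 12*sqrt(2)*h - 12 + 6*sqrt(2)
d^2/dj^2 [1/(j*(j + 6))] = 2*(j^2 + j*(j + 6) + (j + 6)^2)/(j^3*(j + 6)^3)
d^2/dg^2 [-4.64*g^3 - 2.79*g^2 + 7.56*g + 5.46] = -27.84*g - 5.58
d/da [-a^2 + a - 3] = 1 - 2*a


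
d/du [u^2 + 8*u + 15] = 2*u + 8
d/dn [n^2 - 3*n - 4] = 2*n - 3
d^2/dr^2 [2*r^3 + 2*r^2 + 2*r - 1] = 12*r + 4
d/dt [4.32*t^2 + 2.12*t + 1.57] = 8.64*t + 2.12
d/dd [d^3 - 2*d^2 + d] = 3*d^2 - 4*d + 1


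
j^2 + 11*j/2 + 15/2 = (j + 5/2)*(j + 3)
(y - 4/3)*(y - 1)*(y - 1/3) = y^3 - 8*y^2/3 + 19*y/9 - 4/9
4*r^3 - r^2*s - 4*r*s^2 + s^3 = (-4*r + s)*(-r + s)*(r + s)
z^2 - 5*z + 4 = (z - 4)*(z - 1)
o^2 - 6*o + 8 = (o - 4)*(o - 2)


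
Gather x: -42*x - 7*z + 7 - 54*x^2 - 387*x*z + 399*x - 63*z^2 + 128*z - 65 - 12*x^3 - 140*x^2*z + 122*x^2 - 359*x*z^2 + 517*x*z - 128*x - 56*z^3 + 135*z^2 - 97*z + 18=-12*x^3 + x^2*(68 - 140*z) + x*(-359*z^2 + 130*z + 229) - 56*z^3 + 72*z^2 + 24*z - 40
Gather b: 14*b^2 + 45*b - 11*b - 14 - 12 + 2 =14*b^2 + 34*b - 24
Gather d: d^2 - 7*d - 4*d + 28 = d^2 - 11*d + 28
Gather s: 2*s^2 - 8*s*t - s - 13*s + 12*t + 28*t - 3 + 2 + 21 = 2*s^2 + s*(-8*t - 14) + 40*t + 20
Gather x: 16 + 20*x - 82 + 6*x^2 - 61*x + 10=6*x^2 - 41*x - 56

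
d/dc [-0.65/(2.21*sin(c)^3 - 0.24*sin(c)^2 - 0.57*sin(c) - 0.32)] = (4.3095*sin(c)^2 - 0.312*sin(c) - 0.3705)*cos(c)/(-2.21*sin(c)^3 + 0.24*sin(c)^2 + 0.57*sin(c) + 0.32)^2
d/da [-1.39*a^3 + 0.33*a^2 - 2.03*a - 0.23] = -4.17*a^2 + 0.66*a - 2.03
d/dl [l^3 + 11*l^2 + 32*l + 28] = 3*l^2 + 22*l + 32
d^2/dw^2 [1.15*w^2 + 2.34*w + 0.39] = 2.30000000000000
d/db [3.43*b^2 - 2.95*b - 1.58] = 6.86*b - 2.95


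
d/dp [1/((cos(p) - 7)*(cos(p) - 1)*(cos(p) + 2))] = 3*(cos(p)^2 - 4*cos(p) - 3)*sin(p)/((cos(p) - 7)^2*(cos(p) - 1)^2*(cos(p) + 2)^2)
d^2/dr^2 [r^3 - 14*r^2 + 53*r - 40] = 6*r - 28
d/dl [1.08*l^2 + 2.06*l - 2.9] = 2.16*l + 2.06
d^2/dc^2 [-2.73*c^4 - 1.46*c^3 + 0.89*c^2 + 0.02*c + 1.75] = -32.76*c^2 - 8.76*c + 1.78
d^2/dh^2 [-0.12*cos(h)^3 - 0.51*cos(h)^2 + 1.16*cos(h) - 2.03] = -1.07*cos(h) + 1.02*cos(2*h) + 0.27*cos(3*h)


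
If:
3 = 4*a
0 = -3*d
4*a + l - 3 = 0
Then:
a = 3/4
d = 0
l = 0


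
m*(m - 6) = m^2 - 6*m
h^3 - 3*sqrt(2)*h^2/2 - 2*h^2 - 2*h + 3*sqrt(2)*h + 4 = (h - 2)*(h - 2*sqrt(2))*(h + sqrt(2)/2)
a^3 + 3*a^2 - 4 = (a - 1)*(a + 2)^2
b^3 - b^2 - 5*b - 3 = (b - 3)*(b + 1)^2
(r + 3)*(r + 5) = r^2 + 8*r + 15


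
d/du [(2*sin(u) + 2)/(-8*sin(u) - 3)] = 10*cos(u)/(8*sin(u) + 3)^2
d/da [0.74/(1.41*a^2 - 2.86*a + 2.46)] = (2.1164 - 2.0868*a)/(1.41*a^2 - 2.86*a + 2.46)^2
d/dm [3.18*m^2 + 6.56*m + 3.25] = 6.36*m + 6.56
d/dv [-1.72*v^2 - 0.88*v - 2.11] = -3.44*v - 0.88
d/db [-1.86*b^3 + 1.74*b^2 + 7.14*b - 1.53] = -5.58*b^2 + 3.48*b + 7.14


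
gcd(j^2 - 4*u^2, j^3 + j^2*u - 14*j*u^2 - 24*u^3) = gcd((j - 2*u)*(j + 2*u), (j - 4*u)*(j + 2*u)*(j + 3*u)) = j + 2*u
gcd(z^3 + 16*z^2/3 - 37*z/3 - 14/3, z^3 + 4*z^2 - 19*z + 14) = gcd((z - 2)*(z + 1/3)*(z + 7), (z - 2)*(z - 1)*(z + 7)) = z^2 + 5*z - 14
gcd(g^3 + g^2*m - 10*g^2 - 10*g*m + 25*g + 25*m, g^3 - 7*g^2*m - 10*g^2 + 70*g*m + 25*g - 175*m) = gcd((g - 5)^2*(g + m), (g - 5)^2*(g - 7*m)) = g^2 - 10*g + 25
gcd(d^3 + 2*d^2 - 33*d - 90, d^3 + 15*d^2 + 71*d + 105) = d^2 + 8*d + 15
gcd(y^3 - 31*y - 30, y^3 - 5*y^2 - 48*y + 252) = y - 6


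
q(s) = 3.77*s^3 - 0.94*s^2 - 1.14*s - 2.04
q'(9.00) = 898.05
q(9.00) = 2659.89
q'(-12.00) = 1650.06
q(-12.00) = -6638.28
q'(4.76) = 246.17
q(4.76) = 377.83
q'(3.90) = 163.55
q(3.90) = 202.85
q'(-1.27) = 19.49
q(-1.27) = -9.83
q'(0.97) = 7.68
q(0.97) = -0.59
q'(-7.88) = 715.96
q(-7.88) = -1896.10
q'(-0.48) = 2.37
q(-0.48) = -2.13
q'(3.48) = 129.29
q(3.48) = 141.49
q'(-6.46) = 482.99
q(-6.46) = -1050.24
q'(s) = 11.31*s^2 - 1.88*s - 1.14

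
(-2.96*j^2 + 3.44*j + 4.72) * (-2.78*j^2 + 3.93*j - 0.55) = 8.2288*j^4 - 21.196*j^3 + 2.0256*j^2 + 16.6576*j - 2.596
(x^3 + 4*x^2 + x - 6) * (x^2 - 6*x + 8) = x^5 - 2*x^4 - 15*x^3 + 20*x^2 + 44*x - 48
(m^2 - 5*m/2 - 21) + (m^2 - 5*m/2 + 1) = 2*m^2 - 5*m - 20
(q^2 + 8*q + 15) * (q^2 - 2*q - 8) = q^4 + 6*q^3 - 9*q^2 - 94*q - 120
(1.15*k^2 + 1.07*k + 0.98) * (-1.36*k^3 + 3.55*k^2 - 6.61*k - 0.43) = -1.564*k^5 + 2.6273*k^4 - 5.1358*k^3 - 4.0882*k^2 - 6.9379*k - 0.4214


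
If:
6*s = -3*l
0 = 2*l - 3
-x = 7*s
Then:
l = 3/2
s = -3/4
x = 21/4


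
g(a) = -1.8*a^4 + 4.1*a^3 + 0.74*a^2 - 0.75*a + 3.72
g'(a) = -7.2*a^3 + 12.3*a^2 + 1.48*a - 0.75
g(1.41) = 8.51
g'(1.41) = 5.61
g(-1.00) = -0.69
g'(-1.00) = 17.27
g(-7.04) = -5806.30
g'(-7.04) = 3110.62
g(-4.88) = -1472.30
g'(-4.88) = 1121.69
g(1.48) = 8.89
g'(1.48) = 5.04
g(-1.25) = -6.59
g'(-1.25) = 30.68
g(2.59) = -3.02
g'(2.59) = -39.50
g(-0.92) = 0.55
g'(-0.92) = 13.91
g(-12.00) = -44290.32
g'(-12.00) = 14194.29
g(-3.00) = -243.87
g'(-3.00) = 299.91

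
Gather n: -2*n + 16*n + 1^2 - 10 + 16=14*n + 7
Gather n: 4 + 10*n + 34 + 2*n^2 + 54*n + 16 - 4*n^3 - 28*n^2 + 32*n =-4*n^3 - 26*n^2 + 96*n + 54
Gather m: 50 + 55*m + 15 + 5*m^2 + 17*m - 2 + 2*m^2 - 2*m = 7*m^2 + 70*m + 63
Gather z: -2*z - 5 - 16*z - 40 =-18*z - 45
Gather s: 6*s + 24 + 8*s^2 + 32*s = 8*s^2 + 38*s + 24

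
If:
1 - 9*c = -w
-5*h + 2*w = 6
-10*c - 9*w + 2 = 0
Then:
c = 11/91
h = -106/91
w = 8/91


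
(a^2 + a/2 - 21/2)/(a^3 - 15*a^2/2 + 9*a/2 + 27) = (2*a + 7)/(2*a^2 - 9*a - 18)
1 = 1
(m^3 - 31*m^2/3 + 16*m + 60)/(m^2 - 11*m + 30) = (m^2 - 13*m/3 - 10)/(m - 5)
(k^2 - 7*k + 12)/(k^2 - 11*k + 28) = (k - 3)/(k - 7)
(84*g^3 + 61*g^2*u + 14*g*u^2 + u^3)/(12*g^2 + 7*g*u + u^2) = 7*g + u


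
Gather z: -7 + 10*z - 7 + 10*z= 20*z - 14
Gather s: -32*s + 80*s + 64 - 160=48*s - 96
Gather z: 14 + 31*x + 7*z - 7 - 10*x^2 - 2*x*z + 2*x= -10*x^2 + 33*x + z*(7 - 2*x) + 7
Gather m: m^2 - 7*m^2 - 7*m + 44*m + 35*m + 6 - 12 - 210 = -6*m^2 + 72*m - 216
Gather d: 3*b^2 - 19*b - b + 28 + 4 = 3*b^2 - 20*b + 32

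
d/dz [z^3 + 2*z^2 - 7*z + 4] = 3*z^2 + 4*z - 7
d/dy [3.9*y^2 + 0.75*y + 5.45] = 7.8*y + 0.75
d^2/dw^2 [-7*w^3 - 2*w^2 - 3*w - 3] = -42*w - 4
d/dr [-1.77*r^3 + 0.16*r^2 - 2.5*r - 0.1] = -5.31*r^2 + 0.32*r - 2.5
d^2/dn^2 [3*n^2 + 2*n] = 6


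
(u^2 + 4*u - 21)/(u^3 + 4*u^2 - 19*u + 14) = (u - 3)/(u^2 - 3*u + 2)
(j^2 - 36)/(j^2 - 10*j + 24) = (j + 6)/(j - 4)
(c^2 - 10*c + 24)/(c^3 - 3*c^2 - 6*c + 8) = (c - 6)/(c^2 + c - 2)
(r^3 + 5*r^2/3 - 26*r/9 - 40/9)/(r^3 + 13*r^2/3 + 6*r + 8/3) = (r - 5/3)/(r + 1)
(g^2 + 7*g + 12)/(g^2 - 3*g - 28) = (g + 3)/(g - 7)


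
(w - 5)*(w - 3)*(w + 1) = w^3 - 7*w^2 + 7*w + 15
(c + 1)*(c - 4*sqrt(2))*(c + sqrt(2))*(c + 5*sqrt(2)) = c^4 + c^3 + 2*sqrt(2)*c^3 - 38*c^2 + 2*sqrt(2)*c^2 - 40*sqrt(2)*c - 38*c - 40*sqrt(2)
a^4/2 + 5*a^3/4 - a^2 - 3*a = a*(a/2 + 1)*(a - 3/2)*(a + 2)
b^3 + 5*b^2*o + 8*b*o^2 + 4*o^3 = (b + o)*(b + 2*o)^2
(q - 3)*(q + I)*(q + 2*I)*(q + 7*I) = q^4 - 3*q^3 + 10*I*q^3 - 23*q^2 - 30*I*q^2 + 69*q - 14*I*q + 42*I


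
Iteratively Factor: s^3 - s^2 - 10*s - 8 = (s + 1)*(s^2 - 2*s - 8) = (s - 4)*(s + 1)*(s + 2)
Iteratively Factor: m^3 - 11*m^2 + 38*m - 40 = (m - 4)*(m^2 - 7*m + 10) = (m - 4)*(m - 2)*(m - 5)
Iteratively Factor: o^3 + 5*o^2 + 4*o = (o + 4)*(o^2 + o) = (o + 1)*(o + 4)*(o)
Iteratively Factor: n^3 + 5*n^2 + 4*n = (n + 1)*(n^2 + 4*n) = (n + 1)*(n + 4)*(n)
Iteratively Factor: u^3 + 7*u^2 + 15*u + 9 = (u + 3)*(u^2 + 4*u + 3) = (u + 1)*(u + 3)*(u + 3)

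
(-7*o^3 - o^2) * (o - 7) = -7*o^4 + 48*o^3 + 7*o^2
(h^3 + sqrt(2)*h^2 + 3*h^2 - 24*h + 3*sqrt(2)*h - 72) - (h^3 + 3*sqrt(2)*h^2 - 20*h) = -2*sqrt(2)*h^2 + 3*h^2 - 4*h + 3*sqrt(2)*h - 72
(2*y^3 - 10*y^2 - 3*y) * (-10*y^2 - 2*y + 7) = -20*y^5 + 96*y^4 + 64*y^3 - 64*y^2 - 21*y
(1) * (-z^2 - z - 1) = -z^2 - z - 1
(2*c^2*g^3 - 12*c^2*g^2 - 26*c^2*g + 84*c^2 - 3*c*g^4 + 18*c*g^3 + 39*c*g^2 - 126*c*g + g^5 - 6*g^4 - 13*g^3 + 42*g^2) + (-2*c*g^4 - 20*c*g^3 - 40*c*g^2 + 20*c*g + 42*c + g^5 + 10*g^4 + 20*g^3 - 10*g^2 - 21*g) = 2*c^2*g^3 - 12*c^2*g^2 - 26*c^2*g + 84*c^2 - 5*c*g^4 - 2*c*g^3 - c*g^2 - 106*c*g + 42*c + 2*g^5 + 4*g^4 + 7*g^3 + 32*g^2 - 21*g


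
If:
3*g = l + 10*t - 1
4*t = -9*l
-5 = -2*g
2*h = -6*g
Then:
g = 5/2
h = -15/2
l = -17/43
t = 153/172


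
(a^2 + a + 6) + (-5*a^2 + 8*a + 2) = -4*a^2 + 9*a + 8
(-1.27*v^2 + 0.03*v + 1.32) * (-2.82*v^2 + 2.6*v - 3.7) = 3.5814*v^4 - 3.3866*v^3 + 1.0546*v^2 + 3.321*v - 4.884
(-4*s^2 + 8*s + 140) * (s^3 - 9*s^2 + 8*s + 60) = -4*s^5 + 44*s^4 + 36*s^3 - 1436*s^2 + 1600*s + 8400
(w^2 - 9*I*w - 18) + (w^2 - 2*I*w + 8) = 2*w^2 - 11*I*w - 10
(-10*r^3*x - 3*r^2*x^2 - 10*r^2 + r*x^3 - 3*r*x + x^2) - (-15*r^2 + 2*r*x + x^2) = -10*r^3*x - 3*r^2*x^2 + 5*r^2 + r*x^3 - 5*r*x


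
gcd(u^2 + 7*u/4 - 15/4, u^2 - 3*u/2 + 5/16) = u - 5/4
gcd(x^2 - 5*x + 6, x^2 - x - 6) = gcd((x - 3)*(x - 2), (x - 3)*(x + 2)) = x - 3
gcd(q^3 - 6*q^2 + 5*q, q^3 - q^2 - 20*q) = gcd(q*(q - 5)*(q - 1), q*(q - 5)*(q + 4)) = q^2 - 5*q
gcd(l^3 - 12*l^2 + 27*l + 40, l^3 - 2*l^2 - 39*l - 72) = l - 8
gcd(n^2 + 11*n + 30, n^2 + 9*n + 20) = n + 5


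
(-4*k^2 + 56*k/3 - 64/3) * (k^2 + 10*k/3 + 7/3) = -4*k^4 + 16*k^3/3 + 284*k^2/9 - 248*k/9 - 448/9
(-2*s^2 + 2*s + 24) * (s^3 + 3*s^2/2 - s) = -2*s^5 - s^4 + 29*s^3 + 34*s^2 - 24*s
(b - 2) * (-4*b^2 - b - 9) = -4*b^3 + 7*b^2 - 7*b + 18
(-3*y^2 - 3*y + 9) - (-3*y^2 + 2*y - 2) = 11 - 5*y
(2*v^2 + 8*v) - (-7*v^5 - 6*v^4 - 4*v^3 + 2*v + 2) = 7*v^5 + 6*v^4 + 4*v^3 + 2*v^2 + 6*v - 2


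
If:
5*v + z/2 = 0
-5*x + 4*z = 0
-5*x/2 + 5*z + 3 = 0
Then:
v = 1/10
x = -4/5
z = -1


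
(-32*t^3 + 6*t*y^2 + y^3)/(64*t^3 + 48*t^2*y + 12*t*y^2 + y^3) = (-2*t + y)/(4*t + y)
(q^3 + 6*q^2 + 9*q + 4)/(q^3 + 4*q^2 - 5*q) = (q^3 + 6*q^2 + 9*q + 4)/(q*(q^2 + 4*q - 5))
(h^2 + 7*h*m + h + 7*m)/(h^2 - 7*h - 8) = (h + 7*m)/(h - 8)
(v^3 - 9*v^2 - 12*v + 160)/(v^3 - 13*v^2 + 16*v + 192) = (v^2 - v - 20)/(v^2 - 5*v - 24)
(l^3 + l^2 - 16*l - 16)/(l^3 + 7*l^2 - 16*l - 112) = (l + 1)/(l + 7)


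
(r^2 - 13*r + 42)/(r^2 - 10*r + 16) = (r^2 - 13*r + 42)/(r^2 - 10*r + 16)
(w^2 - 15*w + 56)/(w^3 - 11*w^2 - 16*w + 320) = (w - 7)/(w^2 - 3*w - 40)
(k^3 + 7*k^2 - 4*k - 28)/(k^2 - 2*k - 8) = (k^2 + 5*k - 14)/(k - 4)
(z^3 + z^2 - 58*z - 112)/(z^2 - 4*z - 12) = (z^2 - z - 56)/(z - 6)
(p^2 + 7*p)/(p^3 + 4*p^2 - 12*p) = (p + 7)/(p^2 + 4*p - 12)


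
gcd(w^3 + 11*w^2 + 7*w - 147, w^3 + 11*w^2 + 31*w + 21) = w + 7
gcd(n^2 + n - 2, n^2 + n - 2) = n^2 + n - 2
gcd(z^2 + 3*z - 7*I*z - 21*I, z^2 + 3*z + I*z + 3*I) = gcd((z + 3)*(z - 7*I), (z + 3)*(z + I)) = z + 3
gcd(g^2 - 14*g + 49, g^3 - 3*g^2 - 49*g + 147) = g - 7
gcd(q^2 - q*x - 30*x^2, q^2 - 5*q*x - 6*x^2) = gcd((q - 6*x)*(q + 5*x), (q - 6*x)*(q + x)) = -q + 6*x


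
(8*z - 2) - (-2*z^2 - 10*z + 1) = 2*z^2 + 18*z - 3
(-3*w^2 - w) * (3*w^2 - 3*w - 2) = -9*w^4 + 6*w^3 + 9*w^2 + 2*w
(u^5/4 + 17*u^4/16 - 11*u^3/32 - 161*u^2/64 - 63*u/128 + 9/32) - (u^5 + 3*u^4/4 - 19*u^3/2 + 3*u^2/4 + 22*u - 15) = -3*u^5/4 + 5*u^4/16 + 293*u^3/32 - 209*u^2/64 - 2879*u/128 + 489/32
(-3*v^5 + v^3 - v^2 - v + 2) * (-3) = 9*v^5 - 3*v^3 + 3*v^2 + 3*v - 6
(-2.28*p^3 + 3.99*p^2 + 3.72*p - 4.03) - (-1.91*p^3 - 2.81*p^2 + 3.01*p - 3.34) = -0.37*p^3 + 6.8*p^2 + 0.71*p - 0.69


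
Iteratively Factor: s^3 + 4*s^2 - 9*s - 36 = (s + 4)*(s^2 - 9) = (s + 3)*(s + 4)*(s - 3)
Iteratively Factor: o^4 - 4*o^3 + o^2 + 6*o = (o + 1)*(o^3 - 5*o^2 + 6*o) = (o - 3)*(o + 1)*(o^2 - 2*o) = (o - 3)*(o - 2)*(o + 1)*(o)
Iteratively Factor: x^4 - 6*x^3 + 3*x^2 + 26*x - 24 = (x - 1)*(x^3 - 5*x^2 - 2*x + 24) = (x - 4)*(x - 1)*(x^2 - x - 6) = (x - 4)*(x - 1)*(x + 2)*(x - 3)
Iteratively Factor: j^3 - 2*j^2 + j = (j)*(j^2 - 2*j + 1) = j*(j - 1)*(j - 1)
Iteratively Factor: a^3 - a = (a + 1)*(a^2 - a) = a*(a + 1)*(a - 1)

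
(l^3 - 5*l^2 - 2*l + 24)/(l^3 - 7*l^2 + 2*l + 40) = (l - 3)/(l - 5)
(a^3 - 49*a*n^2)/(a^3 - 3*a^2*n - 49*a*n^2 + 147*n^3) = a/(a - 3*n)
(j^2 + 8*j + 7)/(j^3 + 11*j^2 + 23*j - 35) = (j + 1)/(j^2 + 4*j - 5)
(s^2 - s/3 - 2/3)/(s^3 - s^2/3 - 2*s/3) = 1/s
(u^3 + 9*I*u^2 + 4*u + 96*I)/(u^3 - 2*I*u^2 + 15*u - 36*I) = (u + 8*I)/(u - 3*I)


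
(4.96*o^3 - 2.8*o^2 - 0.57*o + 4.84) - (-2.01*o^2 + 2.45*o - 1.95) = 4.96*o^3 - 0.79*o^2 - 3.02*o + 6.79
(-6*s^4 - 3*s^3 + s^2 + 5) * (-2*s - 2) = 12*s^5 + 18*s^4 + 4*s^3 - 2*s^2 - 10*s - 10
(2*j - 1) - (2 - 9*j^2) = 9*j^2 + 2*j - 3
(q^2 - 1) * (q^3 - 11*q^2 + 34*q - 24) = q^5 - 11*q^4 + 33*q^3 - 13*q^2 - 34*q + 24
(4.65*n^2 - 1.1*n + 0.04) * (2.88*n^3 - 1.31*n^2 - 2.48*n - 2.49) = 13.392*n^5 - 9.2595*n^4 - 9.9758*n^3 - 8.9029*n^2 + 2.6398*n - 0.0996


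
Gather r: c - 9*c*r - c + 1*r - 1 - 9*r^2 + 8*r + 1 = -9*r^2 + r*(9 - 9*c)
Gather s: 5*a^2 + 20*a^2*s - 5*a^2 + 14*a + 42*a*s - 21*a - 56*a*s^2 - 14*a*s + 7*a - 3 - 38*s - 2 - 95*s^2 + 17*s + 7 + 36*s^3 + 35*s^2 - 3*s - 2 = 36*s^3 + s^2*(-56*a - 60) + s*(20*a^2 + 28*a - 24)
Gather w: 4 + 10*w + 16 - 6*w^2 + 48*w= -6*w^2 + 58*w + 20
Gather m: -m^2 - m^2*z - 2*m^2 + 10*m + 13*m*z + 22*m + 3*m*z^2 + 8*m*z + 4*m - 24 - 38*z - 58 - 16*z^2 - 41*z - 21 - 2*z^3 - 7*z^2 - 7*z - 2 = m^2*(-z - 3) + m*(3*z^2 + 21*z + 36) - 2*z^3 - 23*z^2 - 86*z - 105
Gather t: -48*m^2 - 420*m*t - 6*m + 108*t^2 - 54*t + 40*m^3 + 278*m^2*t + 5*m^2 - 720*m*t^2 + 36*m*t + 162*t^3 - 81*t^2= 40*m^3 - 43*m^2 - 6*m + 162*t^3 + t^2*(27 - 720*m) + t*(278*m^2 - 384*m - 54)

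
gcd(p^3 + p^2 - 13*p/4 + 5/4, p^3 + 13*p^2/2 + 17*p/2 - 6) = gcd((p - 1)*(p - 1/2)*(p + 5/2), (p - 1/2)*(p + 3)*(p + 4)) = p - 1/2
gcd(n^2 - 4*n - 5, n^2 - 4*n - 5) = n^2 - 4*n - 5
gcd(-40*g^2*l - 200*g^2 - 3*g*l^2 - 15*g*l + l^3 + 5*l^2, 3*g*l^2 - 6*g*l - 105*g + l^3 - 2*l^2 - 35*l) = l + 5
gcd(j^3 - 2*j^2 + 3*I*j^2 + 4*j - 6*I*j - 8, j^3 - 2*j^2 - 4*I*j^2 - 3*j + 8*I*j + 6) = j^2 + j*(-2 - I) + 2*I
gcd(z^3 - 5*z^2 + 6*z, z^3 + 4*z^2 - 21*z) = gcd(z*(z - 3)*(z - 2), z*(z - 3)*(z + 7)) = z^2 - 3*z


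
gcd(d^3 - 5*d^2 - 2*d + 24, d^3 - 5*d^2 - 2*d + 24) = d^3 - 5*d^2 - 2*d + 24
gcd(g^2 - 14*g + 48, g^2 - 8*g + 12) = g - 6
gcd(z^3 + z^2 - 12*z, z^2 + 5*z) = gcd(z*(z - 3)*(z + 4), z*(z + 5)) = z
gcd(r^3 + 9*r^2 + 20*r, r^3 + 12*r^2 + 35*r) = r^2 + 5*r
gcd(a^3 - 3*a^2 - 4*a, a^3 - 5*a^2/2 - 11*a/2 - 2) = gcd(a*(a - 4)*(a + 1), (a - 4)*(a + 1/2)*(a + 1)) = a^2 - 3*a - 4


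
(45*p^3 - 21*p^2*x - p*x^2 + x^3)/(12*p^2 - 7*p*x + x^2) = (-15*p^2 + 2*p*x + x^2)/(-4*p + x)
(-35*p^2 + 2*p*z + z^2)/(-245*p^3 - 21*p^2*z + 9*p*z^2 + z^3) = 1/(7*p + z)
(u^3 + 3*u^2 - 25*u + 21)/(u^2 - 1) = (u^2 + 4*u - 21)/(u + 1)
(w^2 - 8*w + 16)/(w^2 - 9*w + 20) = (w - 4)/(w - 5)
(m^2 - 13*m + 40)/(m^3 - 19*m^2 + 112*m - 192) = (m - 5)/(m^2 - 11*m + 24)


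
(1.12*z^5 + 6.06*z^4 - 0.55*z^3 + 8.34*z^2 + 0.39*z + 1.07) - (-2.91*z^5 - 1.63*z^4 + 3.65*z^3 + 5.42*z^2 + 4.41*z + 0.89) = 4.03*z^5 + 7.69*z^4 - 4.2*z^3 + 2.92*z^2 - 4.02*z + 0.18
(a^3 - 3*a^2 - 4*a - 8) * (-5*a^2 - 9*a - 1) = -5*a^5 + 6*a^4 + 46*a^3 + 79*a^2 + 76*a + 8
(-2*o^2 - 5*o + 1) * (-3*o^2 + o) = 6*o^4 + 13*o^3 - 8*o^2 + o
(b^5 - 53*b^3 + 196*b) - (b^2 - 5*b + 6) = b^5 - 53*b^3 - b^2 + 201*b - 6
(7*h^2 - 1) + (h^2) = 8*h^2 - 1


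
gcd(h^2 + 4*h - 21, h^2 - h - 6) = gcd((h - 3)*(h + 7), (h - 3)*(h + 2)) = h - 3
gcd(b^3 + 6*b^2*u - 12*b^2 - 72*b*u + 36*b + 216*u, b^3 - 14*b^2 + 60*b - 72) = b^2 - 12*b + 36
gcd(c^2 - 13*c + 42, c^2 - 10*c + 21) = c - 7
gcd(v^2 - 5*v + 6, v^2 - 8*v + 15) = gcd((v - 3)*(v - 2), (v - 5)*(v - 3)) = v - 3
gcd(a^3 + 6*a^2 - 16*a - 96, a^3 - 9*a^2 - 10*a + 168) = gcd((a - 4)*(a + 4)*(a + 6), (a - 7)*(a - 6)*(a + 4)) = a + 4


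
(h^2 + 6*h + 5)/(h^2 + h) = (h + 5)/h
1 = 1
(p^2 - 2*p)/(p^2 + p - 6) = p/(p + 3)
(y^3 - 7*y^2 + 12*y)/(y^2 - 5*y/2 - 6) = 2*y*(y - 3)/(2*y + 3)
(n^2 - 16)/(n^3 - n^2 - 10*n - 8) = (n + 4)/(n^2 + 3*n + 2)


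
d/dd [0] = 0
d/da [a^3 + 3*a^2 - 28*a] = 3*a^2 + 6*a - 28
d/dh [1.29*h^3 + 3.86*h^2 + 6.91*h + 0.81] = 3.87*h^2 + 7.72*h + 6.91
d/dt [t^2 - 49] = 2*t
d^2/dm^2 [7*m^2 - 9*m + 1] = 14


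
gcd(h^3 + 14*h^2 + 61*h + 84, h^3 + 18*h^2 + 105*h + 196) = h^2 + 11*h + 28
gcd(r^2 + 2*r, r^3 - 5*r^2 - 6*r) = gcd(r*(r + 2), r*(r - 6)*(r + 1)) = r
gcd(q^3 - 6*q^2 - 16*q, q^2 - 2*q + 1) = 1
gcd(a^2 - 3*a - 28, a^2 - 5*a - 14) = a - 7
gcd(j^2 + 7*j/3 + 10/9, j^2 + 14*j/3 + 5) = j + 5/3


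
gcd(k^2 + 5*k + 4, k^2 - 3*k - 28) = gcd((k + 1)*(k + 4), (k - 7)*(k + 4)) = k + 4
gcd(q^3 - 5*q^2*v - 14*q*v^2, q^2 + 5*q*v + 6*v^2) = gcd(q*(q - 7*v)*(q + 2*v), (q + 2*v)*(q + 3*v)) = q + 2*v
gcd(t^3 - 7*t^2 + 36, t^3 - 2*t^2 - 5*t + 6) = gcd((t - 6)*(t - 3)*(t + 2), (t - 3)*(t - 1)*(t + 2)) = t^2 - t - 6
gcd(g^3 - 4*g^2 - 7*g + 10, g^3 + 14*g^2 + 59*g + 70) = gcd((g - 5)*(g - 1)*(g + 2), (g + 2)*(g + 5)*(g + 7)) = g + 2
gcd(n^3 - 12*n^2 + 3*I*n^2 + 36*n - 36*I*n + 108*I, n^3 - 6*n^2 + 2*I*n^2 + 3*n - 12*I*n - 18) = n^2 + n*(-6 + 3*I) - 18*I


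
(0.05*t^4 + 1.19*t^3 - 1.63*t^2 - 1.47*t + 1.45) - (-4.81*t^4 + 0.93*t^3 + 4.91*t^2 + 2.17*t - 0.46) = 4.86*t^4 + 0.26*t^3 - 6.54*t^2 - 3.64*t + 1.91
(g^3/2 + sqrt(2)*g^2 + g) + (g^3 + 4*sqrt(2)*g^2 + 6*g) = 3*g^3/2 + 5*sqrt(2)*g^2 + 7*g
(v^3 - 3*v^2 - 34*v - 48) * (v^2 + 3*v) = v^5 - 43*v^3 - 150*v^2 - 144*v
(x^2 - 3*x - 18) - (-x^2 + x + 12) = 2*x^2 - 4*x - 30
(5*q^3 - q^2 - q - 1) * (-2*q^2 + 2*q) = -10*q^5 + 12*q^4 - 2*q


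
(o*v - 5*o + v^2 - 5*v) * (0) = 0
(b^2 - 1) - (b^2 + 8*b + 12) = -8*b - 13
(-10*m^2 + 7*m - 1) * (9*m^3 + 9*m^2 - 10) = -90*m^5 - 27*m^4 + 54*m^3 + 91*m^2 - 70*m + 10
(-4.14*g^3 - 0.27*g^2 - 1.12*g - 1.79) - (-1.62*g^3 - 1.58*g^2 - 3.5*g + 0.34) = -2.52*g^3 + 1.31*g^2 + 2.38*g - 2.13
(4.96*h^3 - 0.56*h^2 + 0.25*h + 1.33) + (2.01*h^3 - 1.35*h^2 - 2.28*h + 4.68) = 6.97*h^3 - 1.91*h^2 - 2.03*h + 6.01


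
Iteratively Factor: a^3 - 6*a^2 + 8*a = (a)*(a^2 - 6*a + 8) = a*(a - 4)*(a - 2)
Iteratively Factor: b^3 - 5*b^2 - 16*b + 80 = (b - 5)*(b^2 - 16) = (b - 5)*(b + 4)*(b - 4)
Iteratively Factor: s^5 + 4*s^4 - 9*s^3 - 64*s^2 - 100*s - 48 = (s + 1)*(s^4 + 3*s^3 - 12*s^2 - 52*s - 48) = (s + 1)*(s + 2)*(s^3 + s^2 - 14*s - 24) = (s + 1)*(s + 2)^2*(s^2 - s - 12) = (s - 4)*(s + 1)*(s + 2)^2*(s + 3)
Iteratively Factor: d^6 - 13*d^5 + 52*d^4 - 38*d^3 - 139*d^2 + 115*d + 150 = (d - 3)*(d^5 - 10*d^4 + 22*d^3 + 28*d^2 - 55*d - 50) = (d - 3)*(d + 1)*(d^4 - 11*d^3 + 33*d^2 - 5*d - 50) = (d - 3)*(d - 2)*(d + 1)*(d^3 - 9*d^2 + 15*d + 25) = (d - 5)*(d - 3)*(d - 2)*(d + 1)*(d^2 - 4*d - 5) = (d - 5)^2*(d - 3)*(d - 2)*(d + 1)*(d + 1)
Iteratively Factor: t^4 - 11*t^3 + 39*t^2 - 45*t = (t - 3)*(t^3 - 8*t^2 + 15*t) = t*(t - 3)*(t^2 - 8*t + 15) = t*(t - 5)*(t - 3)*(t - 3)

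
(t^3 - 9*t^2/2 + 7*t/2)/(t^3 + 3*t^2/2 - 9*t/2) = (2*t^2 - 9*t + 7)/(2*t^2 + 3*t - 9)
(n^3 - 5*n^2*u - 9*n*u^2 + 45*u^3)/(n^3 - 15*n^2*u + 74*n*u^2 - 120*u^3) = (n^2 - 9*u^2)/(n^2 - 10*n*u + 24*u^2)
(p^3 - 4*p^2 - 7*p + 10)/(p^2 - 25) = (p^2 + p - 2)/(p + 5)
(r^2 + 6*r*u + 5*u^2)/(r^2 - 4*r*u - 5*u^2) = (r + 5*u)/(r - 5*u)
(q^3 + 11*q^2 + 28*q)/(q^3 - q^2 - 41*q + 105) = q*(q + 4)/(q^2 - 8*q + 15)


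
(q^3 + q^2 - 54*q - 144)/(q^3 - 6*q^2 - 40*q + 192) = (q + 3)/(q - 4)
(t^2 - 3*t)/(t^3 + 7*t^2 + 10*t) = (t - 3)/(t^2 + 7*t + 10)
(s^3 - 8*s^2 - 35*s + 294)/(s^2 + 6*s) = s - 14 + 49/s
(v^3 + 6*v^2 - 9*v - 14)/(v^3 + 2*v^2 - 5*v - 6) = (v + 7)/(v + 3)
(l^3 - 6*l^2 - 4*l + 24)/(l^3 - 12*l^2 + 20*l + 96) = (l - 2)/(l - 8)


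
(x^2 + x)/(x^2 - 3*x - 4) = x/(x - 4)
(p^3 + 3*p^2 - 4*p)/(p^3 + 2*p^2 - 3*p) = (p + 4)/(p + 3)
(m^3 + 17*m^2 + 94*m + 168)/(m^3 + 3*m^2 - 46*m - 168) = (m + 7)/(m - 7)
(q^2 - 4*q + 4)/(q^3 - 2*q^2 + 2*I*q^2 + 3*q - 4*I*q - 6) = (q - 2)/(q^2 + 2*I*q + 3)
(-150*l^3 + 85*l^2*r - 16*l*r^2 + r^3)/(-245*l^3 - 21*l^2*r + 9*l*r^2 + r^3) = (30*l^2 - 11*l*r + r^2)/(49*l^2 + 14*l*r + r^2)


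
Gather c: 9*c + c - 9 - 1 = 10*c - 10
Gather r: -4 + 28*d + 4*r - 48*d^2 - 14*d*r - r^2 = -48*d^2 + 28*d - r^2 + r*(4 - 14*d) - 4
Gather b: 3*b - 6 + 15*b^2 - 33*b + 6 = 15*b^2 - 30*b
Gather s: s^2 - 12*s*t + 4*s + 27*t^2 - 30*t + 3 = s^2 + s*(4 - 12*t) + 27*t^2 - 30*t + 3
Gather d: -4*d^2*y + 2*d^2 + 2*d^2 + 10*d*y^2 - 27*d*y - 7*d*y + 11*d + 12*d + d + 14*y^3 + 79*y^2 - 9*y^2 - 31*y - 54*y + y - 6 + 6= d^2*(4 - 4*y) + d*(10*y^2 - 34*y + 24) + 14*y^3 + 70*y^2 - 84*y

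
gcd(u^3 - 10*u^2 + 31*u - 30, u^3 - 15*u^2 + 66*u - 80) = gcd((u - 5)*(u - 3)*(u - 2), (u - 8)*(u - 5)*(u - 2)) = u^2 - 7*u + 10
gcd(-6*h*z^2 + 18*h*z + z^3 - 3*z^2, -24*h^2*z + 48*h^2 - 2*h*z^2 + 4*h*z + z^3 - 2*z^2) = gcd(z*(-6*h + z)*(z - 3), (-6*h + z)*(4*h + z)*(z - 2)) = -6*h + z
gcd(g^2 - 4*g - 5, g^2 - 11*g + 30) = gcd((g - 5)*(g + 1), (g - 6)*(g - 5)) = g - 5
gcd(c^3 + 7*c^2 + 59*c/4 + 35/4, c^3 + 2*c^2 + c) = c + 1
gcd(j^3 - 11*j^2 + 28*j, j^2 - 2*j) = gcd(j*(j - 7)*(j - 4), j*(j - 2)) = j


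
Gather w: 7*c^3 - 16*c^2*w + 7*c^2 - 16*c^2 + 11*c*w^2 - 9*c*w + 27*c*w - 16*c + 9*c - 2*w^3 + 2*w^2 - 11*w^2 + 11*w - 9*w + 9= 7*c^3 - 9*c^2 - 7*c - 2*w^3 + w^2*(11*c - 9) + w*(-16*c^2 + 18*c + 2) + 9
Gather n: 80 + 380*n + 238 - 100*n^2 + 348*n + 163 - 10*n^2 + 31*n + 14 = -110*n^2 + 759*n + 495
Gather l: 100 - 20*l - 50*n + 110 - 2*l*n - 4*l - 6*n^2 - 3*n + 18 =l*(-2*n - 24) - 6*n^2 - 53*n + 228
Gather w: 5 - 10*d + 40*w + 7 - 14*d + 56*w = -24*d + 96*w + 12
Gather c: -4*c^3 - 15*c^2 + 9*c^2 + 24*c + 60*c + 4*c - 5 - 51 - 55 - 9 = -4*c^3 - 6*c^2 + 88*c - 120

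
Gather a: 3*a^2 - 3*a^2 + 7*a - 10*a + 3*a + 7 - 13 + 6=0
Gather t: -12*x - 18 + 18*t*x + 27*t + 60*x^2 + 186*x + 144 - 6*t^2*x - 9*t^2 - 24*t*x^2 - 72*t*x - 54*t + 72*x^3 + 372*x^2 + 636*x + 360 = t^2*(-6*x - 9) + t*(-24*x^2 - 54*x - 27) + 72*x^3 + 432*x^2 + 810*x + 486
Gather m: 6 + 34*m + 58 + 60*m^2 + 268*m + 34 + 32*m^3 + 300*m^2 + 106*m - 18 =32*m^3 + 360*m^2 + 408*m + 80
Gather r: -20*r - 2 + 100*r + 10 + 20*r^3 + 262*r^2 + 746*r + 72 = 20*r^3 + 262*r^2 + 826*r + 80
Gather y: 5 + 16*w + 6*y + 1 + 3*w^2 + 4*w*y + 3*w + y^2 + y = 3*w^2 + 19*w + y^2 + y*(4*w + 7) + 6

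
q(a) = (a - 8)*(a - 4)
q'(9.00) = 6.00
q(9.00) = 5.00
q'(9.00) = 6.00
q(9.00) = 5.00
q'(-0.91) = -13.82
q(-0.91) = 43.75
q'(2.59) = -6.82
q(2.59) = 7.63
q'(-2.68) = -17.36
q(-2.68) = 71.34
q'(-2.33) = -16.66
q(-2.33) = 65.39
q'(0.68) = -10.64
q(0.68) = 24.30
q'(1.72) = -8.56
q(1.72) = 14.32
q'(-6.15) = -24.30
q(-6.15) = 143.62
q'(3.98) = -4.04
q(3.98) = 0.08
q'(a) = 2*a - 12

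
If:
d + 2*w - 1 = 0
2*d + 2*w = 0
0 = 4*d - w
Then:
No Solution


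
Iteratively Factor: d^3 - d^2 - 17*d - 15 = (d + 3)*(d^2 - 4*d - 5) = (d - 5)*(d + 3)*(d + 1)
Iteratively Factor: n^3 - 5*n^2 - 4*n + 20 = (n + 2)*(n^2 - 7*n + 10) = (n - 5)*(n + 2)*(n - 2)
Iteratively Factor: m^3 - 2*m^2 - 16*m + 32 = (m - 4)*(m^2 + 2*m - 8) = (m - 4)*(m + 4)*(m - 2)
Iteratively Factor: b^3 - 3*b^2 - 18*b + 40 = (b - 5)*(b^2 + 2*b - 8) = (b - 5)*(b + 4)*(b - 2)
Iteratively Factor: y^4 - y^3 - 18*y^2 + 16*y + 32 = (y + 4)*(y^3 - 5*y^2 + 2*y + 8) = (y - 4)*(y + 4)*(y^2 - y - 2) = (y - 4)*(y + 1)*(y + 4)*(y - 2)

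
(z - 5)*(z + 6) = z^2 + z - 30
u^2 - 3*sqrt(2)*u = u*(u - 3*sqrt(2))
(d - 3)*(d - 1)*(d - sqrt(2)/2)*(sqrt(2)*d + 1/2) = sqrt(2)*d^4 - 4*sqrt(2)*d^3 - d^3/2 + 2*d^2 + 11*sqrt(2)*d^2/4 - 3*d/2 + sqrt(2)*d - 3*sqrt(2)/4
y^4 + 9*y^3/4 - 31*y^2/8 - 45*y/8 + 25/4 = (y - 5/4)*(y - 1)*(y + 2)*(y + 5/2)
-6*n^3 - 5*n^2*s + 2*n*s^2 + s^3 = (-2*n + s)*(n + s)*(3*n + s)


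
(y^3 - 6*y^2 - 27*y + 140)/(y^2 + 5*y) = y - 11 + 28/y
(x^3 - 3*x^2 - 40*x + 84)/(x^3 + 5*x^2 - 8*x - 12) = (x - 7)/(x + 1)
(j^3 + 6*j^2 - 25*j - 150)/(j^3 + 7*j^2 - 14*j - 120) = (j - 5)/(j - 4)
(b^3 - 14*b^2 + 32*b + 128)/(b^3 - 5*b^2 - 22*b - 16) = (b - 8)/(b + 1)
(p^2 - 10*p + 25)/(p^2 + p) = (p^2 - 10*p + 25)/(p*(p + 1))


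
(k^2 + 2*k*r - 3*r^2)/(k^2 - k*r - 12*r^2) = (-k + r)/(-k + 4*r)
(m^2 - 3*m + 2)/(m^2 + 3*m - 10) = (m - 1)/(m + 5)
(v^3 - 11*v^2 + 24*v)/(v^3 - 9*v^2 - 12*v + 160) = v*(v - 3)/(v^2 - v - 20)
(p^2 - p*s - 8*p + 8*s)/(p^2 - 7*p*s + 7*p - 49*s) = (p^2 - p*s - 8*p + 8*s)/(p^2 - 7*p*s + 7*p - 49*s)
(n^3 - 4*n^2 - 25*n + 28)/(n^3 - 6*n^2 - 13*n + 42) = (n^2 + 3*n - 4)/(n^2 + n - 6)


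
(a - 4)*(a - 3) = a^2 - 7*a + 12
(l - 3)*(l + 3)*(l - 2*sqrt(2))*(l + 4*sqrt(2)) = l^4 + 2*sqrt(2)*l^3 - 25*l^2 - 18*sqrt(2)*l + 144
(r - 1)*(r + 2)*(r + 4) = r^3 + 5*r^2 + 2*r - 8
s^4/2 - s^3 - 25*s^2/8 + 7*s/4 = s*(s/2 + 1)*(s - 7/2)*(s - 1/2)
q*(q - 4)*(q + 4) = q^3 - 16*q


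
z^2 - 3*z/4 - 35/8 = (z - 5/2)*(z + 7/4)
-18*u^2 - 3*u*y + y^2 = (-6*u + y)*(3*u + y)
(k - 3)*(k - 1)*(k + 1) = k^3 - 3*k^2 - k + 3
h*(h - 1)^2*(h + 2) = h^4 - 3*h^2 + 2*h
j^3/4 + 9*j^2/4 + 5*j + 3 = (j/4 + 1/4)*(j + 2)*(j + 6)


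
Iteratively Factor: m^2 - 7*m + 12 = (m - 3)*(m - 4)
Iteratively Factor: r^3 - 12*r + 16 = (r + 4)*(r^2 - 4*r + 4) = (r - 2)*(r + 4)*(r - 2)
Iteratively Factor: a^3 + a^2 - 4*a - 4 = (a - 2)*(a^2 + 3*a + 2) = (a - 2)*(a + 2)*(a + 1)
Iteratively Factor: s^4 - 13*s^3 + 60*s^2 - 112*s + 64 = (s - 4)*(s^3 - 9*s^2 + 24*s - 16) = (s - 4)^2*(s^2 - 5*s + 4) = (s - 4)^2*(s - 1)*(s - 4)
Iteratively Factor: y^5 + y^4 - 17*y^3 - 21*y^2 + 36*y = (y)*(y^4 + y^3 - 17*y^2 - 21*y + 36) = y*(y + 3)*(y^3 - 2*y^2 - 11*y + 12) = y*(y - 1)*(y + 3)*(y^2 - y - 12) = y*(y - 4)*(y - 1)*(y + 3)*(y + 3)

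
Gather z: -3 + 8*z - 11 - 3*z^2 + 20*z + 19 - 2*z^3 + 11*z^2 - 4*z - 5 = -2*z^3 + 8*z^2 + 24*z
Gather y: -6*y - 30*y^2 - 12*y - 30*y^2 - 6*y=-60*y^2 - 24*y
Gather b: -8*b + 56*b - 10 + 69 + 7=48*b + 66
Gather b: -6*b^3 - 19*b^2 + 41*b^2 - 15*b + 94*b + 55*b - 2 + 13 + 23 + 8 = -6*b^3 + 22*b^2 + 134*b + 42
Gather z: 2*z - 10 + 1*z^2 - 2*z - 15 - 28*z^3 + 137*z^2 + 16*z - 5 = -28*z^3 + 138*z^2 + 16*z - 30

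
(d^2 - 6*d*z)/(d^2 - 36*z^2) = d/(d + 6*z)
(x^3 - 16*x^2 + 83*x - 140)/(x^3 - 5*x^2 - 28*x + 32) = (x^3 - 16*x^2 + 83*x - 140)/(x^3 - 5*x^2 - 28*x + 32)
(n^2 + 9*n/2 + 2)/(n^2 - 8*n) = (n^2 + 9*n/2 + 2)/(n*(n - 8))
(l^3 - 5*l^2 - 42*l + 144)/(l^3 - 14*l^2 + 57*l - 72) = (l + 6)/(l - 3)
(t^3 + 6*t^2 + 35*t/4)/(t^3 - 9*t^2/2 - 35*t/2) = (t + 7/2)/(t - 7)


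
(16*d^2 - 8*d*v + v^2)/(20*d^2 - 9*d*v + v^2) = (-4*d + v)/(-5*d + v)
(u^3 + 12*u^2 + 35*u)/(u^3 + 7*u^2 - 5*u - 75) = u*(u + 7)/(u^2 + 2*u - 15)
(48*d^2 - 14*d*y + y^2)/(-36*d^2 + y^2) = (-8*d + y)/(6*d + y)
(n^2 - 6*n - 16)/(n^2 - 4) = (n - 8)/(n - 2)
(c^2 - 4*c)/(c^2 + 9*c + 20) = c*(c - 4)/(c^2 + 9*c + 20)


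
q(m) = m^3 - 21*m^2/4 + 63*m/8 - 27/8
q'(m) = 3*m^2 - 21*m/2 + 63/8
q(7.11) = 146.64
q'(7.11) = 84.88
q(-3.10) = -108.03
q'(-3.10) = 69.26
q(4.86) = 25.69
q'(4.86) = 27.70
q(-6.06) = -466.44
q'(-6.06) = 181.68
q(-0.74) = -12.48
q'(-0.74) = 17.29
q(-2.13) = -53.63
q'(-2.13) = 43.85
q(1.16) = 0.26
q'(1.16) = -0.27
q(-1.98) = -47.31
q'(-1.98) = 40.43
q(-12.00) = -2581.88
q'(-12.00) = 565.88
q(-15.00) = -4677.75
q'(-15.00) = 840.38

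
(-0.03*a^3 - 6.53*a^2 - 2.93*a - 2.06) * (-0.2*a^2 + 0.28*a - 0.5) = 0.006*a^5 + 1.2976*a^4 - 1.2274*a^3 + 2.8566*a^2 + 0.8882*a + 1.03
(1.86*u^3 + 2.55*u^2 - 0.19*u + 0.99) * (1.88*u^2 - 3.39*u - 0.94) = 3.4968*u^5 - 1.5114*u^4 - 10.7501*u^3 + 0.1083*u^2 - 3.1775*u - 0.9306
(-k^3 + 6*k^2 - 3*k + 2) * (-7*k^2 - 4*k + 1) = 7*k^5 - 38*k^4 - 4*k^3 + 4*k^2 - 11*k + 2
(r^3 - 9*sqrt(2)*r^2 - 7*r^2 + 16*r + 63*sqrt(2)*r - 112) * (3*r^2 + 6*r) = 3*r^5 - 27*sqrt(2)*r^4 - 15*r^4 + 6*r^3 + 135*sqrt(2)*r^3 - 240*r^2 + 378*sqrt(2)*r^2 - 672*r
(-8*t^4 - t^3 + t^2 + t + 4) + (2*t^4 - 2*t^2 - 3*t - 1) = -6*t^4 - t^3 - t^2 - 2*t + 3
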